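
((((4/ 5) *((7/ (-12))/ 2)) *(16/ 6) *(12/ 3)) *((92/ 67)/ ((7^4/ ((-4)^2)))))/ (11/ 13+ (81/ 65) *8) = -306176/ 145400787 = -0.00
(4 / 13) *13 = 4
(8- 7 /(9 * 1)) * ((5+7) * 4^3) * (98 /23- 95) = -34727680 /69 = -503299.71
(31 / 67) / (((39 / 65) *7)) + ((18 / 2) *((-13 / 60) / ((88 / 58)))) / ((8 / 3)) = -3682751 / 9905280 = -0.37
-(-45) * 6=270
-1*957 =-957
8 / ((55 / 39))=312 / 55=5.67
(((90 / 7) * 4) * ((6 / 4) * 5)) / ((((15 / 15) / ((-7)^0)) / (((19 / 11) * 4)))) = 205200 / 77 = 2664.94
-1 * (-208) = 208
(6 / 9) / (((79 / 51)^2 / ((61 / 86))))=52887 / 268363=0.20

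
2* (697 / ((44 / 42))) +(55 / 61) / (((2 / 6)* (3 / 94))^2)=6238637 / 671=9297.52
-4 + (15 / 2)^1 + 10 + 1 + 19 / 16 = 15.69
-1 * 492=-492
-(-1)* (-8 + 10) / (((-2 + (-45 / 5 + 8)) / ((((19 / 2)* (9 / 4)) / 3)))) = -19 / 4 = -4.75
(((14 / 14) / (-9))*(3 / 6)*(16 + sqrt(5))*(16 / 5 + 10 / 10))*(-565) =791*sqrt(5) / 6 + 6328 / 3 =2404.12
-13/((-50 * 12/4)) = 13/150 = 0.09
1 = 1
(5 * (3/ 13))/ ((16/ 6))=45/ 104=0.43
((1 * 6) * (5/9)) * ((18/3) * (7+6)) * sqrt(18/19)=780 * sqrt(38)/19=253.07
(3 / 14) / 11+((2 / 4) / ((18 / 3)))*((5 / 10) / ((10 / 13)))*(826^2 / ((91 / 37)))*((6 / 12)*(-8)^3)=-8885962579 / 2310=-3846737.05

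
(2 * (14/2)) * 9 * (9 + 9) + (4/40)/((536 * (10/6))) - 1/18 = 547028227/241200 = 2267.94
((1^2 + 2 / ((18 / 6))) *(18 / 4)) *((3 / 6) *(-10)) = -75 / 2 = -37.50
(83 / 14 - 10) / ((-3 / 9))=171 / 14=12.21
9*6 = 54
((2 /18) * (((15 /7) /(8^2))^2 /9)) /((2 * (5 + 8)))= 25 /46964736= 0.00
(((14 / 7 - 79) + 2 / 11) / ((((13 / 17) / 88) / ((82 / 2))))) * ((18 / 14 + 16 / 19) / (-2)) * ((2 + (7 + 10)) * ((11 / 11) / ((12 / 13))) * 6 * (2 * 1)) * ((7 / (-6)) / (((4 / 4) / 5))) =-1666770950 / 3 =-555590316.67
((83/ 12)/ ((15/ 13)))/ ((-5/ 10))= -1079/ 90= -11.99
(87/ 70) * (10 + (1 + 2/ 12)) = 1943/ 140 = 13.88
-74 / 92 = -37 / 46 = -0.80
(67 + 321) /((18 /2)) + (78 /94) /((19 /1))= 346835 /8037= 43.15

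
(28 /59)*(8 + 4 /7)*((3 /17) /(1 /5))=3.59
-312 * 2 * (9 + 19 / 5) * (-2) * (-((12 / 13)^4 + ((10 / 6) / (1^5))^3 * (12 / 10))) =-3306852352 / 32955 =-100344.48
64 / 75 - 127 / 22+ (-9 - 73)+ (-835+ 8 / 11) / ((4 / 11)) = -7857859 / 3300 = -2381.17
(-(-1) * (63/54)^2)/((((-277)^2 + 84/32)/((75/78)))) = 1225/71820801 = 0.00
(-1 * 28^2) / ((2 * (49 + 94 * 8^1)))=-392 / 801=-0.49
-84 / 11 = -7.64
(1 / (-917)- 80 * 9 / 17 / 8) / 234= -82547 / 3647826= -0.02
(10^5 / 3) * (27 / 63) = 100000 / 7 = 14285.71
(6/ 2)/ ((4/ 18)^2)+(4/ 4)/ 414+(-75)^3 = -349262197/ 828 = -421814.25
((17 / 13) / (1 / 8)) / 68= 2 / 13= 0.15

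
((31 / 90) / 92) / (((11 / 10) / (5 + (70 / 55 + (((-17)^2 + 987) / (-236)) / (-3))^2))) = 849372317 / 17263344186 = 0.05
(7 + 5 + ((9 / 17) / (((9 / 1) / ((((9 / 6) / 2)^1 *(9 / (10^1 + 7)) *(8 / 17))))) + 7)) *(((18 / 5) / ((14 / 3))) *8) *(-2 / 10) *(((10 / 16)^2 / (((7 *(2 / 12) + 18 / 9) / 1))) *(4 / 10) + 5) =-110600127 / 933470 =-118.48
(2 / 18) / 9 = 1 / 81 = 0.01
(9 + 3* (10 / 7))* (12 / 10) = 558 / 35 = 15.94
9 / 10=0.90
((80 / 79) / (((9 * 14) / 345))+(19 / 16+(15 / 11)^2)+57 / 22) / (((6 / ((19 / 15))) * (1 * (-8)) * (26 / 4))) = -102651623 / 3006267264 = -0.03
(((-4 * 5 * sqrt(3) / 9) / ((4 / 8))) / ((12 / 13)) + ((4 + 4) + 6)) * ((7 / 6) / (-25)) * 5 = -49 / 15 + 91 * sqrt(3) / 81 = -1.32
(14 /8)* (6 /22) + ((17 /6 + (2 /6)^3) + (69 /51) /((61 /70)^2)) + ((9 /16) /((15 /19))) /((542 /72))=132984283343 /25456830795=5.22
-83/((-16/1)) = 83/16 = 5.19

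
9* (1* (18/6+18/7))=351/7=50.14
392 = 392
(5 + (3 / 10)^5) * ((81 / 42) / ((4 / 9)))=121559049 / 5600000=21.71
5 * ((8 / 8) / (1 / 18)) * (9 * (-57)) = -46170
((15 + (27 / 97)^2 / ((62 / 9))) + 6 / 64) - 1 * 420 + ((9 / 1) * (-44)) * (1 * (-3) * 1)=783.10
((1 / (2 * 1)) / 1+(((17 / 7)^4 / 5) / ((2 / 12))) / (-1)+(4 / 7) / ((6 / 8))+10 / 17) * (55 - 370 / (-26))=-1465480110 / 530621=-2761.82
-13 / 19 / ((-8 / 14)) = 91 / 76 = 1.20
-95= -95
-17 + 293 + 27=303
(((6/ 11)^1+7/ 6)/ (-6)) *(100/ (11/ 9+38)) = -2825/ 3883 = -0.73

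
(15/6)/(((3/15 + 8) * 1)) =25/82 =0.30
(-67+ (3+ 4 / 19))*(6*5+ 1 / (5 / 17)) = -202404 / 95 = -2130.57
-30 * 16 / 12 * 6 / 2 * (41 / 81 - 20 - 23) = 137680 / 27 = 5099.26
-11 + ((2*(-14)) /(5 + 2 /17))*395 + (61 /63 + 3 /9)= -2170.85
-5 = -5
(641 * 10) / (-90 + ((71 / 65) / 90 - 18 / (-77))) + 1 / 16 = -46157722267 / 646875728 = -71.35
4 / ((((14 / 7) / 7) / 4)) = 56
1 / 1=1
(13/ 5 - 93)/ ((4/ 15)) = -339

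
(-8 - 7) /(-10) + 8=19 /2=9.50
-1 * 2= -2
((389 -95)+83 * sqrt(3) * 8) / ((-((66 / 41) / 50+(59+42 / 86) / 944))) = -13813457600 * sqrt(3) / 1980743 -6116199600 / 1980743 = -15166.94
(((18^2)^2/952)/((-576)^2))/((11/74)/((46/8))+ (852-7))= 68931/175257442304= 0.00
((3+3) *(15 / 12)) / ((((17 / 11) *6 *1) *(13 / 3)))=165 / 884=0.19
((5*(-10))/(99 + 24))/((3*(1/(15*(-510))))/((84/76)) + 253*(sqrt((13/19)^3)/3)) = -995551932375000*sqrt(247)/1837094076608872441-116311492500/1837094076608872441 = -0.01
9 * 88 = 792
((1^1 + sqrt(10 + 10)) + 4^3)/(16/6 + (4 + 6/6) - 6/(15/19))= 30* sqrt(5) + 975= 1042.08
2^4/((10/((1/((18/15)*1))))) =4/3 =1.33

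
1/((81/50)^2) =2500/6561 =0.38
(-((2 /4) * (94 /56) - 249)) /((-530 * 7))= -13897 /207760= -0.07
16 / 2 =8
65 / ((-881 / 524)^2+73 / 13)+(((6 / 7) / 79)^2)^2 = 21698005198741569056 / 2818119085989825821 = 7.70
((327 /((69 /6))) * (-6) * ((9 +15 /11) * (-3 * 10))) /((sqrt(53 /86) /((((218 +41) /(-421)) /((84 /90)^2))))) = -47718.85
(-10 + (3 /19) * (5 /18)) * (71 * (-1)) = 80585 /114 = 706.89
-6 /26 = -3 /13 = -0.23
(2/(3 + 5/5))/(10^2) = 1/200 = 0.00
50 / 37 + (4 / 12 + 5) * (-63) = -334.65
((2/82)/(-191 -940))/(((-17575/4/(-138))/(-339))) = 62376/271656775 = 0.00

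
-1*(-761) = 761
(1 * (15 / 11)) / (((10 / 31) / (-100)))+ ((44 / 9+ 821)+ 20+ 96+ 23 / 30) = 514729 / 990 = 519.93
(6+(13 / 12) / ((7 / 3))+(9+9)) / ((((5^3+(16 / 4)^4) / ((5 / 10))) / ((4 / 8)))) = 685 / 42672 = 0.02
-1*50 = -50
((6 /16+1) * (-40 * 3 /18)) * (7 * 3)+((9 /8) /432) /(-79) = -5839681 /30336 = -192.50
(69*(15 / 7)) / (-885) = -69 / 413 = -0.17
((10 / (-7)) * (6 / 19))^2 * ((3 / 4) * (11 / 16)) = 7425 / 70756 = 0.10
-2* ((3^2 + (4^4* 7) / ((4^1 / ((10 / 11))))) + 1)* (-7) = 64260 / 11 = 5841.82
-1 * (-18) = 18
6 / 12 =1 / 2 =0.50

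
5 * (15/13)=75/13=5.77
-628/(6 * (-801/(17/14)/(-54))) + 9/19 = -95815/11837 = -8.09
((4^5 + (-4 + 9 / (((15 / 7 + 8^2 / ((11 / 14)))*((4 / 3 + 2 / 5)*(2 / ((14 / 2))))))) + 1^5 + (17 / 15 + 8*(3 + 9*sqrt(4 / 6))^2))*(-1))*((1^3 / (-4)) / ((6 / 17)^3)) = 10685.08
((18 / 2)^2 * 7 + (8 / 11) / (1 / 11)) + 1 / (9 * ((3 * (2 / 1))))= 31051 / 54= 575.02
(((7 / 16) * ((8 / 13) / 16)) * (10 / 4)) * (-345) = -12075 / 832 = -14.51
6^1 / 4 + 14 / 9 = 55 / 18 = 3.06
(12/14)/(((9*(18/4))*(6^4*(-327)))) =-1/20024172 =-0.00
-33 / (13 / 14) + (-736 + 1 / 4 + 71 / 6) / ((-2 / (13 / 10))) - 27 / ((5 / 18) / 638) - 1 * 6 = -192143929 / 3120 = -61584.59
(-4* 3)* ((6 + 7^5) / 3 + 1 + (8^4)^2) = -201393856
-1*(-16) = 16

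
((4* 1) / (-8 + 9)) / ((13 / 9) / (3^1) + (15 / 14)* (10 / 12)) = 3024 / 1039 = 2.91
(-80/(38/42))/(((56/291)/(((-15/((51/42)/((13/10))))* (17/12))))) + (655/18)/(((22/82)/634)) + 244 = 363737543/3762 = 96687.28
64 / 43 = 1.49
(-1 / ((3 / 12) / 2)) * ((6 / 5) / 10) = -24 / 25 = -0.96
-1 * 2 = -2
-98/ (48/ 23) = -1127/ 24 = -46.96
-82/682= -41/341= -0.12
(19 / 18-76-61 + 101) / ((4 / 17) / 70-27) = 374255 / 289134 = 1.29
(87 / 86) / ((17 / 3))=261 / 1462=0.18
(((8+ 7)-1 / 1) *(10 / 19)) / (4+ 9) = 140 / 247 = 0.57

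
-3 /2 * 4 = -6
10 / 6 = 5 / 3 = 1.67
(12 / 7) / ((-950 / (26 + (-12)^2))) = -204 / 665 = -0.31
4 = 4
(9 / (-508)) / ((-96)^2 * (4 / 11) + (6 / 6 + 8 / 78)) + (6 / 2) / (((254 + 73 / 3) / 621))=4083263458893 / 610042526420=6.69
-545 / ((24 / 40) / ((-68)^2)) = -12600400 / 3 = -4200133.33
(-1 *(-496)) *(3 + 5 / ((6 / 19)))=9341.33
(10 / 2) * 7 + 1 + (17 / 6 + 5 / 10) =118 / 3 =39.33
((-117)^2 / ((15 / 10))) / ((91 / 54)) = 37908 / 7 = 5415.43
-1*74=-74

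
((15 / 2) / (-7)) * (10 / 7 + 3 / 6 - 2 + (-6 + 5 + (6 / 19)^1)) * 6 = 9045 / 1862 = 4.86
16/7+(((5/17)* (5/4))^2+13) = 15.42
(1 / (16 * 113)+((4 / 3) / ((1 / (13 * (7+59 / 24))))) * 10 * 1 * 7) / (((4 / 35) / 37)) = 241827379255 / 65088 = 3715391.15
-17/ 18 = -0.94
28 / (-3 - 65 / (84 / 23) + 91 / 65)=-11760 / 8147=-1.44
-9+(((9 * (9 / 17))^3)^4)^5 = 3229246017998554007515224836513361914701768856101700943472913953573495476834873855927951838639039095432541425209592 / 67132880600101282948735355994194317620764746587861166986121564248710884801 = 48102300826842250303296640000000000000000.00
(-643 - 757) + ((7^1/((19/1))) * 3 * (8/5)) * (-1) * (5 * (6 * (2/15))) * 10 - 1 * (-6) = -27830/19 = -1464.74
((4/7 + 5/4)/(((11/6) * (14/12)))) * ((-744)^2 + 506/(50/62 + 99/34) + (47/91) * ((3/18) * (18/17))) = 8239281800535/17474821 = 471494.49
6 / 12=1 / 2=0.50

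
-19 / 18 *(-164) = 1558 / 9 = 173.11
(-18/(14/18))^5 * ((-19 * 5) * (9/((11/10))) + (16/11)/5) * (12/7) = 57217629923456256/6470695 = 8842578721.99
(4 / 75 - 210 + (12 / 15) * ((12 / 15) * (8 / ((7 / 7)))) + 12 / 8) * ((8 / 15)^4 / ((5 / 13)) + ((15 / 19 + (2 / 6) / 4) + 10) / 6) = -411.23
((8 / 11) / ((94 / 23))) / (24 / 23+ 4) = 529 / 14993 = 0.04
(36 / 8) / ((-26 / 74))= -333 / 26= -12.81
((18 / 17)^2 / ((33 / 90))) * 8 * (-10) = -777600 / 3179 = -244.61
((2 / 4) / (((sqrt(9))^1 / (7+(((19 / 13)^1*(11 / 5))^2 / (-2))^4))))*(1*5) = 3676265787905467121 / 6117980407500000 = 600.90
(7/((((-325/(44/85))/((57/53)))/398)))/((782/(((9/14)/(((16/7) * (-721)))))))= 1122957/471717649000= 0.00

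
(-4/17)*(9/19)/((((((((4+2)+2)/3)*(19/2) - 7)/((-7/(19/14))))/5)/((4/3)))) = 0.21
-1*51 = -51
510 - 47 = 463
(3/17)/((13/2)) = 6/221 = 0.03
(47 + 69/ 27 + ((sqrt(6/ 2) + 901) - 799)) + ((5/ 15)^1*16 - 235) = -703/ 9 + sqrt(3) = -76.38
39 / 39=1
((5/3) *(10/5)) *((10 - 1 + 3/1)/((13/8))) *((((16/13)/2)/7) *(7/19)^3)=125440/1159171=0.11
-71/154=-0.46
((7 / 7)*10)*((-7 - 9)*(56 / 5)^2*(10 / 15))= -13380.27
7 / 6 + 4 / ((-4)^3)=53 / 48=1.10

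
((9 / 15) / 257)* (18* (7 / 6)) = 63 / 1285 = 0.05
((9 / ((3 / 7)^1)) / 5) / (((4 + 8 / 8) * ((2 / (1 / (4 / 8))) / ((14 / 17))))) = 294 / 425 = 0.69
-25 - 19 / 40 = -1019 / 40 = -25.48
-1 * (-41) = 41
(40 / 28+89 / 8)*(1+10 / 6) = 703 / 21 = 33.48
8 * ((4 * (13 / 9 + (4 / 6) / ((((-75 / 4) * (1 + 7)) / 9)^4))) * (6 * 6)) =650003888 / 390625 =1664.01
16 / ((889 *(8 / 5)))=10 / 889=0.01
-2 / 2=-1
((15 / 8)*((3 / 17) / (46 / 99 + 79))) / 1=4455 / 1069912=0.00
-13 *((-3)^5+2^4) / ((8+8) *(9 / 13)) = 38363 / 144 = 266.41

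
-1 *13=-13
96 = 96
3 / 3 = 1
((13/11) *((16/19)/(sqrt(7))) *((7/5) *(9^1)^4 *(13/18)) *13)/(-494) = -492804 *sqrt(7)/19855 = -65.67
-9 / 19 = -0.47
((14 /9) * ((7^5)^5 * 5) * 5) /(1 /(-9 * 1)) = -469374016882387715282450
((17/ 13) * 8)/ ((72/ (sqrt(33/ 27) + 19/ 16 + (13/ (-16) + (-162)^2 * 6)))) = 17 * sqrt(11)/ 351 + 7138385/ 312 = 22879.60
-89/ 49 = -1.82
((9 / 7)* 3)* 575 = 15525 / 7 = 2217.86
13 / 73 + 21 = 1546 / 73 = 21.18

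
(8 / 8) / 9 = 1 / 9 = 0.11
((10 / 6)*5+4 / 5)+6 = 227 / 15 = 15.13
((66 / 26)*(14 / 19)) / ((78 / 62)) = 4774 / 3211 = 1.49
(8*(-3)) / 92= -6 / 23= -0.26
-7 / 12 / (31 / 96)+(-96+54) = -1358 / 31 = -43.81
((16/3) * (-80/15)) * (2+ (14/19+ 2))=-2560/19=-134.74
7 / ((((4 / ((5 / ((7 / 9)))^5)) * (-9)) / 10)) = -102515625 / 4802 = -21348.53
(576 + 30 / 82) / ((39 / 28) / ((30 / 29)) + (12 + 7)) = 2205560 / 77859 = 28.33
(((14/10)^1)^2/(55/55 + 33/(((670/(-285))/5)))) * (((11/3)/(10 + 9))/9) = -0.00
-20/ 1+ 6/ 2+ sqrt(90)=-17+ 3*sqrt(10)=-7.51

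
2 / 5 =0.40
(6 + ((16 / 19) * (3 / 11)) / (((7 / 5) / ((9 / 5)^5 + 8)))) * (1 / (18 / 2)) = 453362 / 391875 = 1.16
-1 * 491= -491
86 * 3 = 258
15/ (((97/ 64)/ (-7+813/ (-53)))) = -1136640/ 5141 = -221.09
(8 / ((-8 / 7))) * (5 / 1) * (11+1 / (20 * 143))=-220227 / 572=-385.01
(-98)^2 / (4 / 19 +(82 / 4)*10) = 26068 / 557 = 46.80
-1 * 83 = -83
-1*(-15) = 15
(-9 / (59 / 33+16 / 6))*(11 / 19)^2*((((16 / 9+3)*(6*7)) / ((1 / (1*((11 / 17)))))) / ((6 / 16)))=-10073008 / 42959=-234.48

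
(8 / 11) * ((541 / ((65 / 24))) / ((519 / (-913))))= -2873792 / 11245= -255.56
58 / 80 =29 / 40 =0.72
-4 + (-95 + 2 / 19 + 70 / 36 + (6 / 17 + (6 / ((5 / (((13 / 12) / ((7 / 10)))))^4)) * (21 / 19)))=-85561443 / 886312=-96.54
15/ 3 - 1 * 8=-3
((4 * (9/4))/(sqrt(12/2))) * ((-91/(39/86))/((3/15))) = -1505 * sqrt(6) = -3686.48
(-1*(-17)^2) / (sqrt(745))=-289*sqrt(745) / 745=-10.59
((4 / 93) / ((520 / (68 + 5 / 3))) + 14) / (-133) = -507989 / 4823910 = -0.11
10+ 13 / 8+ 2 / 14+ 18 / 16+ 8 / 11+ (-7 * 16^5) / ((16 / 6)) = -847769501 / 308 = -2752498.38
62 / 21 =2.95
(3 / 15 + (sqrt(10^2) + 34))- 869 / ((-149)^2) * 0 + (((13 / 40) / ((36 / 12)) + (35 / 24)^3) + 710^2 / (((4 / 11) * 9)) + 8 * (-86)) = 10602314407 / 69120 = 153389.97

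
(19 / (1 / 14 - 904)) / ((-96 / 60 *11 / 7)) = 931 / 111364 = 0.01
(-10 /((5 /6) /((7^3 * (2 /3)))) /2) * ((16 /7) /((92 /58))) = -45472 /23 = -1977.04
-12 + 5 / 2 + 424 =829 / 2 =414.50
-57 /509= -0.11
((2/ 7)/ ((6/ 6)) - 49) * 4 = -1364/ 7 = -194.86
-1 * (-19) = 19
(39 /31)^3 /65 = 4563 /148955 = 0.03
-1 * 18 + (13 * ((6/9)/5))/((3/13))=-472/45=-10.49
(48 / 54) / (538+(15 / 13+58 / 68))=3536 / 2148147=0.00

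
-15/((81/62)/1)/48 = -0.24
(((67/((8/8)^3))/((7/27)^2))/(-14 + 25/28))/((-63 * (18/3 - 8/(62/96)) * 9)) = -4154/197813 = -0.02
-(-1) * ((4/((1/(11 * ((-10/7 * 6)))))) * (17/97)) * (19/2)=-426360/679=-627.92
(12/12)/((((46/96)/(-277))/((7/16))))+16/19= -110155/437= -252.07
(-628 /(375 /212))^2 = 126045.83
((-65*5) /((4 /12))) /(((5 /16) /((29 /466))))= -45240 /233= -194.16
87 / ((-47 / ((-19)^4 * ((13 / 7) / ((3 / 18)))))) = -884358306 / 329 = -2688019.17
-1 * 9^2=-81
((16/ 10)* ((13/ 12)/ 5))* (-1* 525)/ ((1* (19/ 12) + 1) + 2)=-2184/ 55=-39.71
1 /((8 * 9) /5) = 5 /72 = 0.07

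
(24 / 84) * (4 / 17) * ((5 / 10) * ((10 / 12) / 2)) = 5 / 357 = 0.01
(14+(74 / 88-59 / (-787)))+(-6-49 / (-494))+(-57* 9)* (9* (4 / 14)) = -78439724711 / 59871812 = -1310.13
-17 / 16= -1.06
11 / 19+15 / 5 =68 / 19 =3.58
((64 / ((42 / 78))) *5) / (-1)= -4160 / 7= -594.29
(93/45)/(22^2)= 31/7260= 0.00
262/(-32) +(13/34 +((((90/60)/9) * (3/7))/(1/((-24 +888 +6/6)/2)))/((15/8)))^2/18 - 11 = -62362849/18352656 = -3.40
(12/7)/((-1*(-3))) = 4/7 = 0.57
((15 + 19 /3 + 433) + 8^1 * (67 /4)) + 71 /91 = 160828 /273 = 589.11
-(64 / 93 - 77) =7097 / 93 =76.31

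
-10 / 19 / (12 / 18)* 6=-90 / 19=-4.74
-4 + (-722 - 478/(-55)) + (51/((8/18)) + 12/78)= -1722879/2860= -602.41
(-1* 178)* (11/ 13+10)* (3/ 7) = -75294/ 91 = -827.41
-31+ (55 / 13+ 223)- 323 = -1648 / 13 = -126.77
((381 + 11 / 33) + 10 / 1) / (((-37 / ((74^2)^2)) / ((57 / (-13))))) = 18077853088 / 13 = 1390604083.69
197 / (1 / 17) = 3349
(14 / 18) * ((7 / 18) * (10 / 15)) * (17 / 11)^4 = 4092529 / 3557763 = 1.15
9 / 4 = 2.25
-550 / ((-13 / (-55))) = -2326.92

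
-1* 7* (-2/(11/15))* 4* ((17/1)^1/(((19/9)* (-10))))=-12852/209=-61.49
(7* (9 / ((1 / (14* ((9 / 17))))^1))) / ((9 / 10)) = 8820 / 17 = 518.82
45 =45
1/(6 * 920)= 1/5520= 0.00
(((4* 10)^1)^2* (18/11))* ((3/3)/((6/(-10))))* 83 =-3984000/11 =-362181.82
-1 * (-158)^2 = -24964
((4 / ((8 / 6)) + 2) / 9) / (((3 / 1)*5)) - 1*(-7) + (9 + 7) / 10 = 1166 / 135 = 8.64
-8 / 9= -0.89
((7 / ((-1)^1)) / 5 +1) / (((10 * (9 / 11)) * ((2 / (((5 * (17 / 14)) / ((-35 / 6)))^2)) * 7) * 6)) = -3179 / 5042100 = -0.00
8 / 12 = 2 / 3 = 0.67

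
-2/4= -1/2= -0.50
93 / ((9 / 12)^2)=165.33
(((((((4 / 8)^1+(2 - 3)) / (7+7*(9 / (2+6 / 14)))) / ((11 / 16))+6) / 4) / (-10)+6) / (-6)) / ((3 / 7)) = -180197 / 79200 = -2.28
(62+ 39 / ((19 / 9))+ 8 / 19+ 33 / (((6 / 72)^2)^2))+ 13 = 13003256 / 19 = 684381.89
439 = 439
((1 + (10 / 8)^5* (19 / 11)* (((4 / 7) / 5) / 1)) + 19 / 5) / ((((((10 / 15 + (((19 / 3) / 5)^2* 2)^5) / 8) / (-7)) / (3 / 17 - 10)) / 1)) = 10255302897908203125 / 1176326066198797888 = 8.72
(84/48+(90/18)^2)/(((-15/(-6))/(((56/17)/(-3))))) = -2996/255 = -11.75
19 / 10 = 1.90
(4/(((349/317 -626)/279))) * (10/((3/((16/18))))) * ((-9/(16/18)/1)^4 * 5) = -1175055909075/4225984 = -278054.98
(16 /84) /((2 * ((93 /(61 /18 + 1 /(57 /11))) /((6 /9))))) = 350 /143127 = 0.00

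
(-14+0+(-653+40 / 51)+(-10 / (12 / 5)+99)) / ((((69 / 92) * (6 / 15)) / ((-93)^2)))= -280040205 / 17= -16472953.24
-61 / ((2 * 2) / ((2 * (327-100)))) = -13847 / 2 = -6923.50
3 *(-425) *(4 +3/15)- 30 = -5385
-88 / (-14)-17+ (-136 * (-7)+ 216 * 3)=11125 / 7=1589.29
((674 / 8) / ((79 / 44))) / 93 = 3707 / 7347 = 0.50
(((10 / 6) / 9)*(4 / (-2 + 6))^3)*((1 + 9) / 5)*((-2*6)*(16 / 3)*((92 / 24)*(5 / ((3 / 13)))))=-478400 / 243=-1968.72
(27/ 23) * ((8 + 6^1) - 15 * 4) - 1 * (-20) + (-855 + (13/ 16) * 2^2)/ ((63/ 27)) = -11173/ 28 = -399.04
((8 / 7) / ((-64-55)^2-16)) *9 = 24 / 33005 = 0.00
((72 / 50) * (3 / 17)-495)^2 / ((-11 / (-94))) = 4155947861166 / 1986875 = 2091700.72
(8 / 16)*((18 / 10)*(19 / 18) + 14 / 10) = 33 / 20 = 1.65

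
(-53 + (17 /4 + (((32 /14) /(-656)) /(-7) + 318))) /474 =2163697 /3809064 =0.57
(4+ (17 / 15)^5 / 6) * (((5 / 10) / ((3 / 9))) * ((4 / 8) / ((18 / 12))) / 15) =19644857 / 136687500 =0.14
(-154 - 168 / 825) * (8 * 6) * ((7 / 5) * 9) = -128235744 / 1375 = -93262.36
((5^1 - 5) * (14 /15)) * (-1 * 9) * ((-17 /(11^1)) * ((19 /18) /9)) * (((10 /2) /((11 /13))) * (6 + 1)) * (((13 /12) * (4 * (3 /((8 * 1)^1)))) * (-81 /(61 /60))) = 0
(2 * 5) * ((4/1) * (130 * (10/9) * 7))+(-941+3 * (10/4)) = 711197/18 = 39510.94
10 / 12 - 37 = -217 / 6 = -36.17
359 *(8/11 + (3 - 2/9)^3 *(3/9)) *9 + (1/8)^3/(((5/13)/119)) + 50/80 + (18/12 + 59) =25495.40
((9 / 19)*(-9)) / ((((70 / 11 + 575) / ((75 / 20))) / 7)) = -18711 / 97204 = -0.19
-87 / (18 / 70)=-1015 / 3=-338.33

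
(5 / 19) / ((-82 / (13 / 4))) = -65 / 6232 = -0.01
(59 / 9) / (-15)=-59 / 135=-0.44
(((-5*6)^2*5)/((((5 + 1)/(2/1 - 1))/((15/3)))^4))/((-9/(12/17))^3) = -1250000/1193859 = -1.05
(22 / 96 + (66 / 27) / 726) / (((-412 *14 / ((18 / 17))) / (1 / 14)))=-65 / 21318528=-0.00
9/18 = 1/2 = 0.50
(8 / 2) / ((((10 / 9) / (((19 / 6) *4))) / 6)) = 1368 / 5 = 273.60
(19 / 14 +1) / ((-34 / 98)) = -231 / 34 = -6.79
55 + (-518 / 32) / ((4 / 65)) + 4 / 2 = -13187 / 64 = -206.05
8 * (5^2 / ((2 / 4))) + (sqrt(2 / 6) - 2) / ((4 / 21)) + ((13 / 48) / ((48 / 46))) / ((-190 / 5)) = 392.52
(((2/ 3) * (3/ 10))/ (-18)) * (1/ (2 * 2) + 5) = -7/ 120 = -0.06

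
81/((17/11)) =891/17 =52.41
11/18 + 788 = 14195/18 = 788.61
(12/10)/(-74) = -3/185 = -0.02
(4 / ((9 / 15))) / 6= 10 / 9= 1.11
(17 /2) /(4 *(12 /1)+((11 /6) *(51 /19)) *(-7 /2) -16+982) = 646 /75755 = 0.01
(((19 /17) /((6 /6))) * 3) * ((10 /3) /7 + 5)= 2185 /119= 18.36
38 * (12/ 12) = 38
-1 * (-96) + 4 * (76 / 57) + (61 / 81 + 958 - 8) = 85219 / 81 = 1052.09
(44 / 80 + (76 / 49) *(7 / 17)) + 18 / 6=9969 / 2380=4.19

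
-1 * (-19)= 19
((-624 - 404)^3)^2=1180208363584098304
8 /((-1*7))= -8 /7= -1.14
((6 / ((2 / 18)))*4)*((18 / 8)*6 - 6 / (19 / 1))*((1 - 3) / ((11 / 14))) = -1515024 / 209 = -7248.92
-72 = -72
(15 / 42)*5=25 / 14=1.79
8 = 8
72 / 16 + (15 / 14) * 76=1203 / 14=85.93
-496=-496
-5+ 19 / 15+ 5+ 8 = 139 / 15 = 9.27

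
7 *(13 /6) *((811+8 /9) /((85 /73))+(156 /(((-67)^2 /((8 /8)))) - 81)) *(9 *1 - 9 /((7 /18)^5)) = -25763316173518781 /2748412695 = -9373889.23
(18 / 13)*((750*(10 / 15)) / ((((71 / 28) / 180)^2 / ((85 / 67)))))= 19432224000000 / 4390711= 4425757.92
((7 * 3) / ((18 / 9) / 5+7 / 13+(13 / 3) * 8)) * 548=2244060 / 6943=323.21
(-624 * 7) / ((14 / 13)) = -4056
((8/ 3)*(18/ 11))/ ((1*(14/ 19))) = 456/ 77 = 5.92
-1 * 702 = -702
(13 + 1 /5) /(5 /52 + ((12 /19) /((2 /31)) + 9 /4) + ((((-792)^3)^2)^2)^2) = 2964 /833122044784020977472547470601777807260572170306350810722039452579924645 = 0.00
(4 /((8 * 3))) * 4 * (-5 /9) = -10 /27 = -0.37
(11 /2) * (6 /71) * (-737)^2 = 17924577 /71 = 252458.83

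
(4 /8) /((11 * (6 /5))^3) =125 /574992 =0.00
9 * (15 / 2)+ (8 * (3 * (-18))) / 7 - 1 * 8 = -31 / 14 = -2.21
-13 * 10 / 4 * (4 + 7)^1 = -715 / 2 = -357.50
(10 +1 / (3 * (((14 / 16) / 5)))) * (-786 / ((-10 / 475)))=3111250 / 7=444464.29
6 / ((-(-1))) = 6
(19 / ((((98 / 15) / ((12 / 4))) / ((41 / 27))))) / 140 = 779 / 8232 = 0.09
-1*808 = -808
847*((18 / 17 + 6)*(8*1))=813120 / 17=47830.59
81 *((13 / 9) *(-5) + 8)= 63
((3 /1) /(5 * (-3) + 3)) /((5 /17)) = -17 /20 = -0.85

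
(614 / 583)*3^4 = 49734 / 583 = 85.31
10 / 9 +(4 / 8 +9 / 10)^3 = 4337 / 1125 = 3.86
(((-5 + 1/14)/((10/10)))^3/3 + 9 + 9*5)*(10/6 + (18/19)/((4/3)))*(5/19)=17467305/1981168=8.82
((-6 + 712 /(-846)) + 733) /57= 307165 /24111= 12.74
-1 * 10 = -10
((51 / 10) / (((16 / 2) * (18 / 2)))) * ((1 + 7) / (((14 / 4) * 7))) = 17 / 735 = 0.02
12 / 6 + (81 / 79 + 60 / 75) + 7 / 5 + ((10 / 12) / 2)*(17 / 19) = 504167 / 90060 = 5.60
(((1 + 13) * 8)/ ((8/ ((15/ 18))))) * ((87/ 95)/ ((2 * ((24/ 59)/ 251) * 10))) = 3006227/ 9120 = 329.63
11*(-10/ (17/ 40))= -4400/ 17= -258.82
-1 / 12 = -0.08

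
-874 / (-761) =874 / 761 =1.15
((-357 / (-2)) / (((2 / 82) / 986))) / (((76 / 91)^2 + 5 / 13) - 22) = -344969.93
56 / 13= 4.31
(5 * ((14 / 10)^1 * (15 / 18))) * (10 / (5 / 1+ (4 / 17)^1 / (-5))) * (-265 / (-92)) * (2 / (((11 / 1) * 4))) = 3941875 / 2556312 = 1.54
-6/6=-1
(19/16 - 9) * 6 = -375/8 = -46.88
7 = 7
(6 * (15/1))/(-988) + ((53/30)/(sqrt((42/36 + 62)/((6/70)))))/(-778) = -45/494 - 53 * sqrt(26530)/103201700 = -0.09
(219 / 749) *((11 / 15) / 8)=803 / 29960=0.03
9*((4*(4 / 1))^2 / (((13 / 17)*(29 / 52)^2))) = 8146944 / 841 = 9687.21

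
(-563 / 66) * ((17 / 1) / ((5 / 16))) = -76568 / 165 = -464.05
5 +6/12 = 11/2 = 5.50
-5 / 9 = -0.56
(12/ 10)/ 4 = 3/ 10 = 0.30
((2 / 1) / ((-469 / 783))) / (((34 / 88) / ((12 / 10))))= -413424 / 39865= -10.37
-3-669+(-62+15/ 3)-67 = -796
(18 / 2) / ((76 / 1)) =9 / 76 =0.12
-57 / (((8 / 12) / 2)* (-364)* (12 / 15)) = 855 / 1456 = 0.59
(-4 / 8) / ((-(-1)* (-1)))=1 / 2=0.50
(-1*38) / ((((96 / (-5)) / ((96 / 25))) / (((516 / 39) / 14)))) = 3268 / 455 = 7.18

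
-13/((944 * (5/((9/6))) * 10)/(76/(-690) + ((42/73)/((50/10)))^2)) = 5790161/144629060000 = 0.00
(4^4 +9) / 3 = 265 / 3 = 88.33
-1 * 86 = -86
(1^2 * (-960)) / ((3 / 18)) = -5760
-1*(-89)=89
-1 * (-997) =997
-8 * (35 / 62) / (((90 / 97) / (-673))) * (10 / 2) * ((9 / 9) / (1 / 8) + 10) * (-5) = -45696700 / 31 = -1474087.10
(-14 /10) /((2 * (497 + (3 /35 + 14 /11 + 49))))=-539 /421466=-0.00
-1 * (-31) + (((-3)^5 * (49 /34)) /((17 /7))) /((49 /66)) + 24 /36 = -140944 /867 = -162.57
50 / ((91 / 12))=600 / 91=6.59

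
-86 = -86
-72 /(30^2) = -2 /25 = -0.08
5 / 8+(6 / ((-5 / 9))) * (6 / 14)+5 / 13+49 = 165187 / 3640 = 45.38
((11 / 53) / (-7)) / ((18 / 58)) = -319 / 3339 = -0.10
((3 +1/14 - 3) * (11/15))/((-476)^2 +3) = 11/47581590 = 0.00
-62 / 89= -0.70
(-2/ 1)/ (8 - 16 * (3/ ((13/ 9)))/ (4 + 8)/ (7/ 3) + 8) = -0.14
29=29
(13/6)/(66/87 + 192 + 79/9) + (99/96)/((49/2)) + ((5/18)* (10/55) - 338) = -1379523639773/4082679216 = -337.90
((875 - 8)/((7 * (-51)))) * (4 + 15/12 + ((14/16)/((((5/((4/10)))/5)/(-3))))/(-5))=-663/50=-13.26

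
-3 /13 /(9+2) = -3 /143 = -0.02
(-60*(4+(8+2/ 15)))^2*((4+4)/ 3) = 4239872/ 3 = 1413290.67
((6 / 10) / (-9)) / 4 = -1 / 60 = -0.02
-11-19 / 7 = -96 / 7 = -13.71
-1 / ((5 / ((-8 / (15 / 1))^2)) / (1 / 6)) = -0.01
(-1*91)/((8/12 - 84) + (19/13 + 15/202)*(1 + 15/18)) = 477932/422879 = 1.13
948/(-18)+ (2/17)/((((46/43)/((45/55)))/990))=42712/1173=36.41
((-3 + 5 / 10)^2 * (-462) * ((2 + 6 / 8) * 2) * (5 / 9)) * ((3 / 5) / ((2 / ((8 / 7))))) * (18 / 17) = -54450 / 17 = -3202.94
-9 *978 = -8802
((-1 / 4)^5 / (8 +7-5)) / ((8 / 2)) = -1 / 40960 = -0.00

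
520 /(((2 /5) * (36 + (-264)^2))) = 25 /1341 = 0.02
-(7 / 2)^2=-12.25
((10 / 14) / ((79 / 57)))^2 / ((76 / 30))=64125 / 611618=0.10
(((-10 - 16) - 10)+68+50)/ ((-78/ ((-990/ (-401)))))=-13530/ 5213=-2.60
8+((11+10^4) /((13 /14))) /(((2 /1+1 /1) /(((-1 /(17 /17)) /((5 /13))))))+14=-46608 /5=-9321.60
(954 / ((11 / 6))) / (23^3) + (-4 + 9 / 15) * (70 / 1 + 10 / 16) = -257055085 / 1070696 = -240.08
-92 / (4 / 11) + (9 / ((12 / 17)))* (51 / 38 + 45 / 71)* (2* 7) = 537979 / 5396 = 99.70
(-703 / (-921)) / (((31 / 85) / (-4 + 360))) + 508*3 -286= 56618918 / 28551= 1983.08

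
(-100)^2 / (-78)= -5000 / 39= -128.21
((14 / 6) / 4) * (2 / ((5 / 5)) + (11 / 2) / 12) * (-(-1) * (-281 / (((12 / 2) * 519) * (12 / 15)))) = -580265 / 3587328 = -0.16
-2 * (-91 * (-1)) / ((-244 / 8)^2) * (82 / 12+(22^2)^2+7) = -511645316 / 11163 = -45834.03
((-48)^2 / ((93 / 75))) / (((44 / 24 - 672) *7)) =-345600 / 872557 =-0.40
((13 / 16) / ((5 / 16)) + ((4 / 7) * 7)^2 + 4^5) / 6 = 5213 / 30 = 173.77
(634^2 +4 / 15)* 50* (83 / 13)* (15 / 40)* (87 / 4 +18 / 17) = 242554856610 / 221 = 1097533287.83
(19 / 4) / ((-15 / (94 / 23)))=-893 / 690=-1.29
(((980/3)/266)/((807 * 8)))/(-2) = -35/367992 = -0.00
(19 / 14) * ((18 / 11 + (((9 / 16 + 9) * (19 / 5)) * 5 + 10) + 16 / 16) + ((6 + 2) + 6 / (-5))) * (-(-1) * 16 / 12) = 3362791 / 9240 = 363.94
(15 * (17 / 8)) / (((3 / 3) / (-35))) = -8925 / 8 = -1115.62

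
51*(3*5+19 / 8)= 7089 / 8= 886.12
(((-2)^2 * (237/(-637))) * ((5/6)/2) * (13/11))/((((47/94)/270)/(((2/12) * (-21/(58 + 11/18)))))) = 383940/16247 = 23.63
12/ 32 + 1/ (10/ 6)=39/ 40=0.98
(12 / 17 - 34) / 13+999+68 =235241 / 221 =1064.44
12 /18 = 2 /3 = 0.67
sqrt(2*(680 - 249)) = sqrt(862) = 29.36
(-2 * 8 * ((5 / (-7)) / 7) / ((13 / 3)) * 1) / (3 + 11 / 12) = 2880 / 29939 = 0.10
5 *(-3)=-15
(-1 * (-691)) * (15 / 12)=3455 / 4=863.75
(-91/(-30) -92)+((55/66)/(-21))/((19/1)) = -532478/5985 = -88.97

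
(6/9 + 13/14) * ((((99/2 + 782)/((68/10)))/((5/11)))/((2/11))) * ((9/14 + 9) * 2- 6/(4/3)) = 930253929/26656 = 34898.48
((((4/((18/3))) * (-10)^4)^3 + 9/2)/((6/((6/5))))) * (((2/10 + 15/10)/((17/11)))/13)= 176000000002673/35100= 5014245014.32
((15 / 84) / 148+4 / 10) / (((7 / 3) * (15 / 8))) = 8313 / 90650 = 0.09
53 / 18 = 2.94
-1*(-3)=3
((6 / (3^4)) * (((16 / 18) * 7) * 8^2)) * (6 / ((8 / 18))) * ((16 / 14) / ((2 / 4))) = 8192 / 9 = 910.22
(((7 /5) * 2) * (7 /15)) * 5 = 98 /15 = 6.53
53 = 53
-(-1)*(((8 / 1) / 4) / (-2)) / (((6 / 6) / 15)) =-15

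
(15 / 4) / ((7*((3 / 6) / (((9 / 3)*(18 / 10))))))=81 / 14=5.79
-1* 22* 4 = -88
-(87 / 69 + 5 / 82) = -2493 / 1886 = -1.32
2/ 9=0.22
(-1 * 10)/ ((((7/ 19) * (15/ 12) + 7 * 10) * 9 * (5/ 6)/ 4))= -1216/ 16065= -0.08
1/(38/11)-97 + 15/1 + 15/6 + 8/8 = -1486/19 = -78.21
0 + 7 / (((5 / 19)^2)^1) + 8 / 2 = 2627 / 25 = 105.08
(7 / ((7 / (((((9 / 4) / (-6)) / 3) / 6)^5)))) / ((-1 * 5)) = 0.00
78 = 78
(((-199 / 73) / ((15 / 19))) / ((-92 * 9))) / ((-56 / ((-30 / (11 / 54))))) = 11343 / 1034264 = 0.01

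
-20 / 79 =-0.25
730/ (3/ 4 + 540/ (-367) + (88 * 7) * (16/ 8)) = 1071640/ 1807517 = 0.59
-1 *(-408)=408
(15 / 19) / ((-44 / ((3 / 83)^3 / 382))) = -405 / 182601322024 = -0.00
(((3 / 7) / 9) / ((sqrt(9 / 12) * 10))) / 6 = sqrt(3) / 1890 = 0.00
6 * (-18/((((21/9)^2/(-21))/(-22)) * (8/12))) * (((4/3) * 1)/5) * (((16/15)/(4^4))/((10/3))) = -8019/1750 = -4.58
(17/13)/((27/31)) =1.50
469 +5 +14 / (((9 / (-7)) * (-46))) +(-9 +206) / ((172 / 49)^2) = 3002082907 / 6123888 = 490.22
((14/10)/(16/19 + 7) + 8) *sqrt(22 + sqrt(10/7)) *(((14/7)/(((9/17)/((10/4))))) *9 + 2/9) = 519259 *sqrt(7 *sqrt(70) + 1078)/5215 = 3356.81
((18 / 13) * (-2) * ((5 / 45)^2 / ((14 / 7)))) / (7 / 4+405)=-8 / 190359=-0.00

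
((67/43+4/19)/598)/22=1445/10748452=0.00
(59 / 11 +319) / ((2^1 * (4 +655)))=0.25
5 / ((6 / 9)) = 15 / 2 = 7.50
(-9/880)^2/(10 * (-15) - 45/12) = -27/39688000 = -0.00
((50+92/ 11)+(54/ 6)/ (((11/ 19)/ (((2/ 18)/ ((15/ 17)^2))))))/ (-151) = -13631/ 33975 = -0.40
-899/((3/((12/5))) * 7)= -3596/35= -102.74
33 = 33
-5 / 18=-0.28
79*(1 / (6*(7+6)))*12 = 158 / 13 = 12.15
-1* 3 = -3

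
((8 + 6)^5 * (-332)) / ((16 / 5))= -55799240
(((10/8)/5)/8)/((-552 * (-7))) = 1/123648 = 0.00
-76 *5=-380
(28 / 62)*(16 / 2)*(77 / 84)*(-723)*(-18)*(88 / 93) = 39192384 / 961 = 40782.92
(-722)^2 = 521284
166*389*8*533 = 275343536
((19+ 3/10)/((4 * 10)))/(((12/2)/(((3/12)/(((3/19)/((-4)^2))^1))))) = 3667/1800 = 2.04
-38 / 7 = -5.43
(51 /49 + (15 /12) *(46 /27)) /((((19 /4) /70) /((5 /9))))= 838900 /32319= 25.96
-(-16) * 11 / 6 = 88 / 3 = 29.33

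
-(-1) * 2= 2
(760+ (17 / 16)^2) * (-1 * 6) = -584547 / 128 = -4566.77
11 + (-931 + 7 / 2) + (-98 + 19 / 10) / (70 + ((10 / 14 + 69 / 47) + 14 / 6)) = -337503381 / 367735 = -917.79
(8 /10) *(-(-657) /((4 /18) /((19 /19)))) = 11826 /5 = 2365.20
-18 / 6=-3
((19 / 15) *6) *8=304 / 5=60.80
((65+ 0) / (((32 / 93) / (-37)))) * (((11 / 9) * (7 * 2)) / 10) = -1148147 / 96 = -11959.86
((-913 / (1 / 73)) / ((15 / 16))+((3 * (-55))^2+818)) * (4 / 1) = -2582956 / 15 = -172197.07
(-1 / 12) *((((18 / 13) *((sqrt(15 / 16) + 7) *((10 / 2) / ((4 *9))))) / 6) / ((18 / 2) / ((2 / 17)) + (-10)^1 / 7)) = -245 / 983736 - 35 *sqrt(15) / 3934944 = -0.00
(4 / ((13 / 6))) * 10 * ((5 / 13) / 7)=1200 / 1183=1.01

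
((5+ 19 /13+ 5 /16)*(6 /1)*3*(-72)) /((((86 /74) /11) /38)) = -1765119114 /559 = -3157637.06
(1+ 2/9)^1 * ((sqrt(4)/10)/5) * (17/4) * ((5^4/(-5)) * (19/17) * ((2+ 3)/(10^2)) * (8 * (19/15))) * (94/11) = -125.68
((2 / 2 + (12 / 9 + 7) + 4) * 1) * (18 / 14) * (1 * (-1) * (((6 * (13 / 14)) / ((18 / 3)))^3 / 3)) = -4.58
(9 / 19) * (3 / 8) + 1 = 179 / 152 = 1.18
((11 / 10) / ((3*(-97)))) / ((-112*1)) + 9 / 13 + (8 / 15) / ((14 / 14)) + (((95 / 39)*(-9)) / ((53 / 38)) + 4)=-157082795 / 14970592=-10.49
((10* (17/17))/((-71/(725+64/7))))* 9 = -462510/497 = -930.60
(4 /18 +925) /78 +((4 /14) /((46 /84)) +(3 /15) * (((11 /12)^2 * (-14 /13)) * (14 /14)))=3940457 /322920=12.20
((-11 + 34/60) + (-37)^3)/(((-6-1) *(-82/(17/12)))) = -3691193/29520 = -125.04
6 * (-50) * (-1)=300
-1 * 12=-12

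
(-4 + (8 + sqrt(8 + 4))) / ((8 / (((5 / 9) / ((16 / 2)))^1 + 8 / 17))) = 661*sqrt(3) / 4896 + 661 / 2448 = 0.50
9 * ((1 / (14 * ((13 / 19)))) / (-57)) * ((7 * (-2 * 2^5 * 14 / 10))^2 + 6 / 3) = -14751819 / 2275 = -6484.32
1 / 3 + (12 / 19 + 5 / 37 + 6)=14974 / 2109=7.10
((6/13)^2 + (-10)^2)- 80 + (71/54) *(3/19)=1180271/57798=20.42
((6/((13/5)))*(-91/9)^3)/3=-579670/729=-795.16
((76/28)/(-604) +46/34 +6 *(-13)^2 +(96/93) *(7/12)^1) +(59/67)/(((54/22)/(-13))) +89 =4434963216367/4030734204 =1100.29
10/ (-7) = -10/ 7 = -1.43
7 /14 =1 /2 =0.50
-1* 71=-71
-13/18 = -0.72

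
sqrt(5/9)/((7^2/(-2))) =-2 * sqrt(5)/147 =-0.03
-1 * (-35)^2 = -1225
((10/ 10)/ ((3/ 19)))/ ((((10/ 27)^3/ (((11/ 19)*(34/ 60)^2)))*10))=2317491/ 1000000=2.32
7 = 7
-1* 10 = -10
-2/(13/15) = -30/13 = -2.31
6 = 6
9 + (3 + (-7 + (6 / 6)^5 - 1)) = 5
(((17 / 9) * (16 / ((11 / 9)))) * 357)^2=9429186816 / 121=77927163.77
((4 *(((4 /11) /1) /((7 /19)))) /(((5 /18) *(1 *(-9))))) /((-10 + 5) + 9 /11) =304 /805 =0.38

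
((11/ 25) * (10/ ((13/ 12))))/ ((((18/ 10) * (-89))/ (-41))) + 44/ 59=365596/ 204789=1.79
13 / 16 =0.81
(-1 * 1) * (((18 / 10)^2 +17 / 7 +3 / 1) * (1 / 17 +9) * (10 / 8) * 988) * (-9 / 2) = 37095201 / 85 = 436414.13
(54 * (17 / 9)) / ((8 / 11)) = 561 / 4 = 140.25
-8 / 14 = -4 / 7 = -0.57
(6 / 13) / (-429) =-2 / 1859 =-0.00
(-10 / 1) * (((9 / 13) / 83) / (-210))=3 / 7553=0.00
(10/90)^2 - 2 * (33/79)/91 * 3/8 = 20737/2329236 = 0.01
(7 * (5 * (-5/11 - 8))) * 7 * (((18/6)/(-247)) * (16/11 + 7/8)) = 14012775/239096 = 58.61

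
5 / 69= 0.07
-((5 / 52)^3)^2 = -15625 / 19770609664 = -0.00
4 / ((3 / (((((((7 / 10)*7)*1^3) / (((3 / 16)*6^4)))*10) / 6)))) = 98 / 2187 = 0.04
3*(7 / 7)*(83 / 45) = 83 / 15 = 5.53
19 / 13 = 1.46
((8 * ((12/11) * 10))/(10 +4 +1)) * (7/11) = 448/121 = 3.70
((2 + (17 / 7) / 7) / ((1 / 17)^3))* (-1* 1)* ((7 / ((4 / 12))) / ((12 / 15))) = -8474925 / 28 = -302675.89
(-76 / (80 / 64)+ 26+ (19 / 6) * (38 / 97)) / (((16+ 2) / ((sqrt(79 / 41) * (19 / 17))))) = -927751 * sqrt(3239) / 18254430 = -2.89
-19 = -19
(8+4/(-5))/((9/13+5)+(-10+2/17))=-3978/2315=-1.72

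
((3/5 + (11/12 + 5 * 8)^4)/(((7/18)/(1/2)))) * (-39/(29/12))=-3777803965169/64960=-58155849.22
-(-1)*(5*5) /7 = 25 /7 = 3.57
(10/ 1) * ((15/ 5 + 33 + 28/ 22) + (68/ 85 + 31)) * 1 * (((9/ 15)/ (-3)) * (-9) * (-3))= -205146/ 55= -3729.93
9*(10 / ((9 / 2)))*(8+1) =180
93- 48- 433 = -388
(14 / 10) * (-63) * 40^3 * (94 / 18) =-29478400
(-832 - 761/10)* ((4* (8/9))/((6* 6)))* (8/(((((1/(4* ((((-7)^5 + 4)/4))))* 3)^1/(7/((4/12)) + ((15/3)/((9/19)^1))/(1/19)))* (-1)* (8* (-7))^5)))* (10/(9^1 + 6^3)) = 1878151591/26138246400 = 0.07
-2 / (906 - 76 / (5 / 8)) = -5 / 1961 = -0.00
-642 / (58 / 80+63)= -25680 / 2549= -10.07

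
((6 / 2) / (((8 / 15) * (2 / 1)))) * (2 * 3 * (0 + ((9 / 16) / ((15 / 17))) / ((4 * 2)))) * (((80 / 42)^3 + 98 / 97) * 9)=1633025151 / 17034752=95.86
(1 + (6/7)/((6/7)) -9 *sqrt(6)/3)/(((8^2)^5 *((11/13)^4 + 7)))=-0.00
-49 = -49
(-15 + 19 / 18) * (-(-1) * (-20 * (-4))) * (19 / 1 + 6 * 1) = -251000 / 9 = -27888.89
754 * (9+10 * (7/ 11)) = 127426/ 11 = 11584.18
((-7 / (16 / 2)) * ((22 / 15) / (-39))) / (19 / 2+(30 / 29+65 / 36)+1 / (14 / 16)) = 15631 / 6404645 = 0.00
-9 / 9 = -1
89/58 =1.53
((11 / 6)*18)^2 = 1089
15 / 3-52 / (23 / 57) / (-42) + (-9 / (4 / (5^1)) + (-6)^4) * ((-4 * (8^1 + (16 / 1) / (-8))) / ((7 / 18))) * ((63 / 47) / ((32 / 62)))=-6232401795 / 30268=-205907.29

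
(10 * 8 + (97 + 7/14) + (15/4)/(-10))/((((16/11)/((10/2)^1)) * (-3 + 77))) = 8.23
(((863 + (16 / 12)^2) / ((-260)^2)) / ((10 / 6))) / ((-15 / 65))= -7783 / 234000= -0.03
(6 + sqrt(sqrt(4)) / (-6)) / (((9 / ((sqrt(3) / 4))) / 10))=5 * sqrt(3) * (36 - sqrt(2)) / 108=2.77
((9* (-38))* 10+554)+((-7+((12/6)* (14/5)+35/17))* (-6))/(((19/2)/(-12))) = -4620526/1615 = -2861.01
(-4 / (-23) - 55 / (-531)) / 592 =3389 / 7230096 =0.00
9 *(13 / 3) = 39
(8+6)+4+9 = 27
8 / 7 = 1.14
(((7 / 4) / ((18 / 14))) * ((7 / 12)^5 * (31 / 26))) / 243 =25529833 / 56596340736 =0.00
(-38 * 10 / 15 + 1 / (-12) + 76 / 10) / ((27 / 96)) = -8552 / 135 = -63.35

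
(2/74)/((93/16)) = 16/3441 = 0.00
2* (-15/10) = -3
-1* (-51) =51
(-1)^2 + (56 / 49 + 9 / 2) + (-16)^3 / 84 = -1769 / 42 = -42.12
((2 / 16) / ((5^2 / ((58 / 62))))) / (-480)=-0.00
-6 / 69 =-2 / 23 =-0.09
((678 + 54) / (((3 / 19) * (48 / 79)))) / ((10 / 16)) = 183122 / 15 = 12208.13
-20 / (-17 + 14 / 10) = 50 / 39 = 1.28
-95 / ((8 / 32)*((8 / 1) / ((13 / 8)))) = -1235 / 16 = -77.19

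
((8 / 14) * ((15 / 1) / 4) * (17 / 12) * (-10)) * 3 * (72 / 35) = -9180 / 49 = -187.35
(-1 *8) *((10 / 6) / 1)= -40 / 3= -13.33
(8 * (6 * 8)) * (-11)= -4224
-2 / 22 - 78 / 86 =-472 / 473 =-1.00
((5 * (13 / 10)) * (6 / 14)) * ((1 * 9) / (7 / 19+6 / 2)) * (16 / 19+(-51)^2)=17351685 / 896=19365.72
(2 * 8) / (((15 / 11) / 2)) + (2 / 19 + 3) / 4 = 27637 / 1140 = 24.24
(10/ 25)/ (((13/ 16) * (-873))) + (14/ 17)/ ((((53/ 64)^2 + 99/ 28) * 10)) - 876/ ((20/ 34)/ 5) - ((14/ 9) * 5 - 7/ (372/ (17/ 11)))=-237421397684288273/ 31852697315868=-7453.73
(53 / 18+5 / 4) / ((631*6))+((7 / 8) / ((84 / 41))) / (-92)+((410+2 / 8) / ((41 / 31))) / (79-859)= -0.40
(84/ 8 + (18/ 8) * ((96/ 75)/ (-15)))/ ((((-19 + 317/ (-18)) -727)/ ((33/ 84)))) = -255123/ 48107500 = -0.01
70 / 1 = 70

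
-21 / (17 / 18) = -378 / 17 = -22.24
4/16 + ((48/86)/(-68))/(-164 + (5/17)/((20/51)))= 477439/1909372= 0.25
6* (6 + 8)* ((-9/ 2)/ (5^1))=-378/ 5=-75.60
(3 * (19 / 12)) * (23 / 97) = 437 / 388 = 1.13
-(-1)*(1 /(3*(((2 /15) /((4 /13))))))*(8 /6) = 40 /39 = 1.03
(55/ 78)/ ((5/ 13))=11/ 6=1.83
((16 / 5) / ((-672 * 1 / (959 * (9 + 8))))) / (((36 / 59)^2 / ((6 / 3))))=-8107249 / 19440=-417.04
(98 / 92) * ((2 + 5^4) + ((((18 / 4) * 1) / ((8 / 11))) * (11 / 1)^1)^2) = 65975217 / 11776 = 5602.52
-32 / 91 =-0.35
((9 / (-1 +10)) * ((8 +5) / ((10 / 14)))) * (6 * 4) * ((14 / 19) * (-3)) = -91728 / 95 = -965.56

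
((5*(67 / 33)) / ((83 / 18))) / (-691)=-2010 / 630883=-0.00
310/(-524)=-155/262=-0.59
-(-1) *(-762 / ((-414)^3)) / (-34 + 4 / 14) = -889 / 2791012464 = -0.00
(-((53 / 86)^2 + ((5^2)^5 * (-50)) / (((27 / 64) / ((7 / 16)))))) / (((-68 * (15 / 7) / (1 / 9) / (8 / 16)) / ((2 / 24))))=-707820311969099 / 43996141440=-16088.24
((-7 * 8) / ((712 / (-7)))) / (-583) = -49 / 51887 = -0.00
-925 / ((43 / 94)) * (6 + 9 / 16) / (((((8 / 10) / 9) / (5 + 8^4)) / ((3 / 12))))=-842424856875 / 5504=-153056841.73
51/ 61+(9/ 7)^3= 61962/ 20923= 2.96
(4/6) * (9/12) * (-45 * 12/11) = -270/11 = -24.55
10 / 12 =5 / 6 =0.83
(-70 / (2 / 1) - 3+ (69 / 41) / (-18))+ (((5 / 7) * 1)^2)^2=-22346021 / 590646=-37.83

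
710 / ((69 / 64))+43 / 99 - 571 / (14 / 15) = 1504621 / 31878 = 47.20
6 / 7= 0.86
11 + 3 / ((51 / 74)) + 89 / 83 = 23176 / 1411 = 16.43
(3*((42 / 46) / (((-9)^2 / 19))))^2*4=70756 / 42849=1.65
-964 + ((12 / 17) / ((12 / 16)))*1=-16372 / 17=-963.06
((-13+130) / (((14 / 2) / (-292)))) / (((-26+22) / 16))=136656 / 7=19522.29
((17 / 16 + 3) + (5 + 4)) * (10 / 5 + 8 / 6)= 1045 / 24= 43.54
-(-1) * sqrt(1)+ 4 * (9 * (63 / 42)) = 55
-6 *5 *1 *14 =-420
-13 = -13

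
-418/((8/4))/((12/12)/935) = -195415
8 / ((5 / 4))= 32 / 5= 6.40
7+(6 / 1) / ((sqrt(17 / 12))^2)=11.24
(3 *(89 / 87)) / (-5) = -89 / 145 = -0.61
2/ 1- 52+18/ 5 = -46.40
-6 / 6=-1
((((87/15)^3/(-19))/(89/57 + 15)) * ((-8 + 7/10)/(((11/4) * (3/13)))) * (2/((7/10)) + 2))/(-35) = -393467737/397512500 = -0.99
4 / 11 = 0.36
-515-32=-547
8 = 8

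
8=8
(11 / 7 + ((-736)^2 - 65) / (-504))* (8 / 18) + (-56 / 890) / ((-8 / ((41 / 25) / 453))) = -454270930441 / 952489125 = -476.93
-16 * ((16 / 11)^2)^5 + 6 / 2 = -17514373770613 / 25937424601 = -675.25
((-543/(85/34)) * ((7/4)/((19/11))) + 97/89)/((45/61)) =-225867689/760950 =-296.82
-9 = -9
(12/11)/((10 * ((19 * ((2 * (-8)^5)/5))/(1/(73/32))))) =-3/15623168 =-0.00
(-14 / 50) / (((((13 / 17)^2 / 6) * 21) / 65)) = -578 / 65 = -8.89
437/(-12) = -36.42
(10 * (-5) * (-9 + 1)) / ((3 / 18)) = 2400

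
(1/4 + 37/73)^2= 48841/85264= 0.57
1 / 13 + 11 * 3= 430 / 13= 33.08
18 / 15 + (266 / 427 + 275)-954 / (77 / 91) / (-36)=2067627 / 6710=308.14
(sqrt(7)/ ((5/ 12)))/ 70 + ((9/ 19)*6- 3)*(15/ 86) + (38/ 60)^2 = 6*sqrt(7)/ 175 + 274687/ 735300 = 0.46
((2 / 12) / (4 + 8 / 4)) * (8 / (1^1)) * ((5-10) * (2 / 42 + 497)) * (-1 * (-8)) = -835040 / 189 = -4418.20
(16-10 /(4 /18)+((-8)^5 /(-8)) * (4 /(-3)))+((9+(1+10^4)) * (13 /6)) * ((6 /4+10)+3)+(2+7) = 308999.50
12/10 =6/5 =1.20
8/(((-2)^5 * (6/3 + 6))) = -1/32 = -0.03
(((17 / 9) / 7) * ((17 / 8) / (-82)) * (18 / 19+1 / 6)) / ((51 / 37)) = -0.01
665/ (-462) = -95/ 66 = -1.44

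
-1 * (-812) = 812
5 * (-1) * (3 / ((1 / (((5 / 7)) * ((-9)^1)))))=96.43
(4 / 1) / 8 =1 / 2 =0.50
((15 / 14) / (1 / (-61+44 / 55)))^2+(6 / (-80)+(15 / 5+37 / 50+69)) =846583 / 200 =4232.92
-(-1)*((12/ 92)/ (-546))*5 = -5/ 4186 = -0.00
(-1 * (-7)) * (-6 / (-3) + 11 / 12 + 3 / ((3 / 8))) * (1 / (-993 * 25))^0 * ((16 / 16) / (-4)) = -917 / 48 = -19.10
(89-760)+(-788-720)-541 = -2720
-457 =-457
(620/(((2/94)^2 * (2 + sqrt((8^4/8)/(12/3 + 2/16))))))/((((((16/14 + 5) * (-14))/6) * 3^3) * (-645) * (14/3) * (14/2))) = -753269/269356773 + 2191328 * sqrt(33)/808070319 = 0.01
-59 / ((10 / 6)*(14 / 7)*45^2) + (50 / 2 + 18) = 42.99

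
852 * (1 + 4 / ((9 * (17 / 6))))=985.65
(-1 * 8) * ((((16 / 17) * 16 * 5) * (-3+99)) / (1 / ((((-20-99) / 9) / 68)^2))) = -1003520 / 459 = -2186.32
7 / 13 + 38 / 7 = 543 / 91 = 5.97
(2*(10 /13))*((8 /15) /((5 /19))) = 608 /195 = 3.12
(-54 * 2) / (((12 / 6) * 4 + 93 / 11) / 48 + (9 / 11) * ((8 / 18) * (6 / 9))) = -19008 / 103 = -184.54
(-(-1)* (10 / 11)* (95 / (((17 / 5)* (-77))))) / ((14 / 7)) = -2375 / 14399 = -0.16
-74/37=-2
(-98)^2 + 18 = 9622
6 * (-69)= -414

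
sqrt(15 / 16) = sqrt(15) / 4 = 0.97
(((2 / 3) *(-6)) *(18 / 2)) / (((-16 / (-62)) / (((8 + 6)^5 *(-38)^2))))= -108338190912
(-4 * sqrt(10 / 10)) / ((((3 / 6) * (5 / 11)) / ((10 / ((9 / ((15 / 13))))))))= -880 / 39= -22.56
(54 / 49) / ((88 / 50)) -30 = -29.37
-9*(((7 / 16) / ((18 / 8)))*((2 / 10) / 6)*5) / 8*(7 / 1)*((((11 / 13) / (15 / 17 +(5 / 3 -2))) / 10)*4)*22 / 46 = -14399 / 191360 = -0.08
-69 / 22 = -3.14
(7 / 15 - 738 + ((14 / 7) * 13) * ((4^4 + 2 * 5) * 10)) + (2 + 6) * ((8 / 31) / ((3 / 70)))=10612949 / 155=68470.64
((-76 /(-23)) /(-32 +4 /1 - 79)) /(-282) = 38 /347001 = 0.00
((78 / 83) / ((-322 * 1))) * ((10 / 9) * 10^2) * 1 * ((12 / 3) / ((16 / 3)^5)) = -131625 / 437878784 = -0.00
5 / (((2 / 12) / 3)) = 90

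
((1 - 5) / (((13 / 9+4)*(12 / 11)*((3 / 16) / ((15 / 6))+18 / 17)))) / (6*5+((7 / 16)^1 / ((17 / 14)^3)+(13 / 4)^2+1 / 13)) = -7643841920 / 526126636749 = -0.01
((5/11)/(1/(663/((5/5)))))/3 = 1105/11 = 100.45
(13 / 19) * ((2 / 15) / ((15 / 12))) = 104 / 1425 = 0.07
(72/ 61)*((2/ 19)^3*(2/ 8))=144/ 418399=0.00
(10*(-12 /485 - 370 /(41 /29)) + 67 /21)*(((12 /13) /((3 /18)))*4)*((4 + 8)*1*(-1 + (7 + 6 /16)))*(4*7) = -6413494783680 /51701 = -124049724.06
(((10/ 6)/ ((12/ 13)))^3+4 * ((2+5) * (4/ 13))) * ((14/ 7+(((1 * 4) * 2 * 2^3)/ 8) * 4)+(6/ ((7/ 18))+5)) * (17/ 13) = 18989693923/ 18398016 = 1032.16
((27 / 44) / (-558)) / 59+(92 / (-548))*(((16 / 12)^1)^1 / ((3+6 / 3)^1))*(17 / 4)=-62938397 / 330756360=-0.19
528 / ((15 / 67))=11792 / 5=2358.40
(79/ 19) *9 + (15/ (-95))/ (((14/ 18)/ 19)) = 4464/ 133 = 33.56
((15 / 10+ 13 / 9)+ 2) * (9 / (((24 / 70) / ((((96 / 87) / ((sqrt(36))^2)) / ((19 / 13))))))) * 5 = 202475 / 14877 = 13.61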